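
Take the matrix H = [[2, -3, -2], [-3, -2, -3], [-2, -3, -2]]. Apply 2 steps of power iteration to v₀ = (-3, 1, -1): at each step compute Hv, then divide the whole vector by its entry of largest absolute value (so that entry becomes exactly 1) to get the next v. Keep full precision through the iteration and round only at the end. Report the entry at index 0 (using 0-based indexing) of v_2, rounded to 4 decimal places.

1.0000

Hv0 = (-7.00000, 10.00000, 5.00000); divide by 10.00000 → v1 = (-0.70000, 1.00000, 0.50000)
Hv1 = (-5.40000, -1.40000, -2.60000); divide by -5.40000 → v2 = (1.00000, 0.25926, 0.48148)
Requested entry of v2: -54/-54 = 1.0000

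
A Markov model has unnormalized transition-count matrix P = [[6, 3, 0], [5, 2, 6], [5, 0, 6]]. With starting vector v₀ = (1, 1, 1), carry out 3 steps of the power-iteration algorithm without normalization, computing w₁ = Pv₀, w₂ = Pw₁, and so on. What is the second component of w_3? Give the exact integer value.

w1 = Pv₀ = (9, 13, 11)
w2 = Pw1 = (93, 137, 111)
w3 = Pw2 = (969, 1405, 1131)
The requested component of w3 is 1405.

1405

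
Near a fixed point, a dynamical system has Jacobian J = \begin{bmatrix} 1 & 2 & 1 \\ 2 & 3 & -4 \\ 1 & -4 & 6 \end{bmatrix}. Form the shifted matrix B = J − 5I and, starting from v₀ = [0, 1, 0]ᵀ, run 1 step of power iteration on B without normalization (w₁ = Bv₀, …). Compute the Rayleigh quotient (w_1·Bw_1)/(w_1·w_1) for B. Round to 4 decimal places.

μ ≈ -4.3333

B = J − 5I has rows (-4, 2, 1); (2, -2, -4); (1, -4, 1)
w1 = Bv₀ = ((-4)·0 + 2·1 + 1·0; 2·0 + (-2)·1 + (-4)·0; 1·0 + (-4)·1 + 1·0) = (2, -2, -4)
Bw1 = (-16, 24, 6)
w1·Bw1 = -104; w1·w1 = 24; μ ≈ -104/24 = -4.3333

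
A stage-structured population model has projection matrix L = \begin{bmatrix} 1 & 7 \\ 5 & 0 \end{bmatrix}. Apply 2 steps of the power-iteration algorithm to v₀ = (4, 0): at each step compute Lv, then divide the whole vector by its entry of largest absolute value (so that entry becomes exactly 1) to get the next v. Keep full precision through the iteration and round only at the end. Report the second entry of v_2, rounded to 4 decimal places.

0.1389

Lv0 = (4.00000, 20.00000); divide by 20.00000 → v1 = (0.20000, 1.00000)
Lv1 = (7.20000, 1.00000); divide by 7.20000 → v2 = (1.00000, 0.13889)
Requested entry of v2: 20/144 = 0.1389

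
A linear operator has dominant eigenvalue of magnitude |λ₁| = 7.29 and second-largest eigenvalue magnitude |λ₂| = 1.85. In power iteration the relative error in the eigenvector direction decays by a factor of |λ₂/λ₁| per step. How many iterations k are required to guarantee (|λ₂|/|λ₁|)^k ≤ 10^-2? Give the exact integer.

4

|λ₂/λ₁| = 1.85/7.29 = 0.25377
Need k ≥ ln(10^-2) / ln(0.25377) = -4.6052 / -1.3713 ≈ 3.358
Smallest integer k satisfying the bound: 4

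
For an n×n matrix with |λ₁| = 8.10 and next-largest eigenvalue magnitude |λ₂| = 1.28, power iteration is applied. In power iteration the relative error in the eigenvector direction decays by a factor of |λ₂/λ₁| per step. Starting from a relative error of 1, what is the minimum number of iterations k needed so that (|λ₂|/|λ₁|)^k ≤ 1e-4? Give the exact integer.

5

|λ₂/λ₁| = 1.28/8.10 = 0.15802
Need k ≥ ln(1e-4) / ln(0.15802) = -9.2103 / -1.8450 ≈ 4.992
Smallest integer k satisfying the bound: 5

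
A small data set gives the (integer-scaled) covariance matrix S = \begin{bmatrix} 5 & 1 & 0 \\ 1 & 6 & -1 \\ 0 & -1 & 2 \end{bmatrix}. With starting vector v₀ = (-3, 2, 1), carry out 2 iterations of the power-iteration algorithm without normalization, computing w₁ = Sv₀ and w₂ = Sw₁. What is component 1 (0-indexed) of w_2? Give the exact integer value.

w1 = Sv₀ = (5·(-3) + 1·2 + 0·1; 1·(-3) + 6·2 + (-1)·1; 0·(-3) + (-1)·2 + 2·1) = (-13, 8, 0)
w2 = Sw1 = (5·(-13) + 1·8 + 0·0; 1·(-13) + 6·8 + (-1)·0; 0·(-13) + (-1)·8 + 2·0) = (-57, 35, -8)
The requested component of w2 is 35.

35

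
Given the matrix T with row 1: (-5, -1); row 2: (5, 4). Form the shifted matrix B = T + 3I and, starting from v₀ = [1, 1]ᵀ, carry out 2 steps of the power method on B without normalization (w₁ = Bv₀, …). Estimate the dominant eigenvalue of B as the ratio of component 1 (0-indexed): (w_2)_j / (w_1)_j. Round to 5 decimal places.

5.75000

B = T + 3I has rows (-2, -1); (5, 7)
w1 = Bv₀ = ((-2)·1 + (-1)·1; 5·1 + 7·1) = (-3, 12)
w2 = Bw1 = ((-2)·(-3) + (-1)·12; 5·(-3) + 7·12) = (-6, 69)
Ratio: 69/12 = 5.75000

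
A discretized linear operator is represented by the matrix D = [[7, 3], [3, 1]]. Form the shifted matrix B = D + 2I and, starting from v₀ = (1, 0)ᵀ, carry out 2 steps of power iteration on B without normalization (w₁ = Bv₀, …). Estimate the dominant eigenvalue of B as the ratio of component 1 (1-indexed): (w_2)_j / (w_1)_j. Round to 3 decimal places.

B = D + 2I has rows (9, 3); (3, 3)
w1 = Bv₀ = (9, 3)
w2 = Bw1 = (90, 36)
Ratio: 90/9 = 10.000

μ ≈ 10.000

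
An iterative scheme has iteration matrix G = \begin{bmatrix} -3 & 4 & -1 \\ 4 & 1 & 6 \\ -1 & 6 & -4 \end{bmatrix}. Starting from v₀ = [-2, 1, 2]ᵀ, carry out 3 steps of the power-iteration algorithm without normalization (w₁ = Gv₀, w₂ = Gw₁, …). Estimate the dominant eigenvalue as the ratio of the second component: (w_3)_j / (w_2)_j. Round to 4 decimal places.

w1 = Gv₀ = ((-3)·(-2) + 4·1 + (-1)·2; 4·(-2) + 1·1 + 6·2; (-1)·(-2) + 6·1 + (-4)·2) = (8, 5, 0)
w2 = Gw1 = ((-3)·8 + 4·5 + (-1)·0; 4·8 + 1·5 + 6·0; (-1)·8 + 6·5 + (-4)·0) = (-4, 37, 22)
w3 = Gw2 = (138, 153, 138)
Ratio at component: 153 / 37 = 4.1351

λ ≈ 4.1351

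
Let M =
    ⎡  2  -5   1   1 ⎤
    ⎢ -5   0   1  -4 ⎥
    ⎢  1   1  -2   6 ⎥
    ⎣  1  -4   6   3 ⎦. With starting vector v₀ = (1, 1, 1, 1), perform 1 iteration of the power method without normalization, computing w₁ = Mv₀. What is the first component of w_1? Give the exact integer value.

-1

w1 = Mv₀ = (2·1 + (-5)·1 + 1·1 + 1·1; (-5)·1 + 0·1 + 1·1 + (-4)·1; 1·1 + 1·1 + (-2)·1 + 6·1; 1·1 + (-4)·1 + 6·1 + 3·1) = (-1, -8, 6, 6)
The requested component of w1 is -1.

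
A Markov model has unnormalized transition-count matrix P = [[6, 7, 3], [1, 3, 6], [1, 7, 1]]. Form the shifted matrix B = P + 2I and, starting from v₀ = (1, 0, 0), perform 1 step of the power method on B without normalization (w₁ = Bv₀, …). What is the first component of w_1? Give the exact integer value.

B = P + 2I has rows (8, 7, 3); (1, 5, 6); (1, 7, 3)
w1 = Bv₀ = (8·1 + 7·0 + 3·0; 1·1 + 5·0 + 6·0; 1·1 + 7·0 + 3·0) = (8, 1, 1)
Requested component of w1: 8

8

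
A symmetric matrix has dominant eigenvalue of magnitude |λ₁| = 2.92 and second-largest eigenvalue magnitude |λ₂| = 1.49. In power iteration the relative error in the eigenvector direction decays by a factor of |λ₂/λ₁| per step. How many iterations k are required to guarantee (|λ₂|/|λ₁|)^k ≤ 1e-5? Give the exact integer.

|λ₂/λ₁| = 1.49/2.92 = 0.51027
Need k ≥ ln(1e-5) / ln(0.51027) = -11.5129 / -0.6728 ≈ 17.112
Smallest integer k satisfying the bound: 18

18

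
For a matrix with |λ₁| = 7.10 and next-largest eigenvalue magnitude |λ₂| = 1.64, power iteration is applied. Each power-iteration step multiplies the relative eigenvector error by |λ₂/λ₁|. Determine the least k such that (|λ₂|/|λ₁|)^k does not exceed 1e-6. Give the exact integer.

|λ₂/λ₁| = 1.64/7.10 = 0.23099
Need k ≥ ln(1e-6) / ln(0.23099) = -13.8155 / -1.4654 ≈ 9.428
Smallest integer k satisfying the bound: 10

10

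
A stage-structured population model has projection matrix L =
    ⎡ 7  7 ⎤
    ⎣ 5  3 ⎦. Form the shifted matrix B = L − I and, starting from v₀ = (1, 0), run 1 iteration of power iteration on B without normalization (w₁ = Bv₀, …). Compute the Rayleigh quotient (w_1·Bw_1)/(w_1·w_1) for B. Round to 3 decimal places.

B = L − I has rows (6, 7); (5, 2)
w1 = Bv₀ = (6, 5)
Bw1 = (71, 40)
w1·Bw1 = 626; w1·w1 = 61; μ ≈ 626/61 = 10.262

10.262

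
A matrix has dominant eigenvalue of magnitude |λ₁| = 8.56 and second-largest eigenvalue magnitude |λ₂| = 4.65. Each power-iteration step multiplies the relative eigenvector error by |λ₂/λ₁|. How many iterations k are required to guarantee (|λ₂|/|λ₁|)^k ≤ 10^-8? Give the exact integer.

31

|λ₂/λ₁| = 4.65/8.56 = 0.54322
Need k ≥ ln(10^-8) / ln(0.54322) = -18.4207 / -0.6102 ≈ 30.186
Smallest integer k satisfying the bound: 31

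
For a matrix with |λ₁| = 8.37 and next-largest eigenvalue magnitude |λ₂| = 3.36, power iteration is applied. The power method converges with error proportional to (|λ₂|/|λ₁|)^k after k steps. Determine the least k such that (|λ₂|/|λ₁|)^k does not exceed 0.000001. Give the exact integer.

16

|λ₂/λ₁| = 3.36/8.37 = 0.40143
Need k ≥ ln(0.000001) / ln(0.40143) = -13.8155 / -0.9127 ≈ 15.137
Smallest integer k satisfying the bound: 16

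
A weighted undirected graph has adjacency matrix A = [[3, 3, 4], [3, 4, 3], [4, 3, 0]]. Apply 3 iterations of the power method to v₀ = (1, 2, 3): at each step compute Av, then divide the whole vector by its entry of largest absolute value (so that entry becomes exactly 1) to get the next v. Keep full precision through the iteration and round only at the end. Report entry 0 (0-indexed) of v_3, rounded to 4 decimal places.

Av0 = (21.00000, 20.00000, 10.00000); divide by 21.00000 → v1 = (1.00000, 0.95238, 0.47619)
Av1 = (7.76190, 8.23810, 6.85714); divide by 8.23810 → v2 = (0.94220, 1.00000, 0.83237)
Av2 = (9.15607, 9.32370, 6.76879); divide by 9.32370 → v3 = (0.98202, 1.00000, 0.72598)
Requested entry of v3: 1584/1613 = 0.9820

0.9820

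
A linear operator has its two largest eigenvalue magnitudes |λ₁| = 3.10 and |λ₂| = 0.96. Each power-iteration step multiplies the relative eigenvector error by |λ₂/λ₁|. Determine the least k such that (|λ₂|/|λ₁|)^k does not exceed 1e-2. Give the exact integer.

4

|λ₂/λ₁| = 0.96/3.10 = 0.30968
Need k ≥ ln(1e-2) / ln(0.30968) = -4.6052 / -1.1722 ≈ 3.929
Smallest integer k satisfying the bound: 4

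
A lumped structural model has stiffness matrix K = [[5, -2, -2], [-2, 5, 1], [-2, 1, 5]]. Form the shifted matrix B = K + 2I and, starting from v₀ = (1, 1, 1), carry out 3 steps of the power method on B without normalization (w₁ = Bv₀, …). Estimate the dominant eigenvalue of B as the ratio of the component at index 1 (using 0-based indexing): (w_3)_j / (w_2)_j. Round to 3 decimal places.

8.143

B = K + 2I has rows (7, -2, -2); (-2, 7, 1); (-2, 1, 7)
w1 = Bv₀ = (7·1 + (-2)·1 + (-2)·1; (-2)·1 + 7·1 + 1·1; (-2)·1 + 1·1 + 7·1) = (3, 6, 6)
w2 = Bw1 = (7·3 + (-2)·6 + (-2)·6; (-2)·3 + 7·6 + 1·6; (-2)·3 + 1·6 + 7·6) = (-3, 42, 42)
w3 = Bw2 = (-189, 342, 342)
Ratio: 342/42 = 8.143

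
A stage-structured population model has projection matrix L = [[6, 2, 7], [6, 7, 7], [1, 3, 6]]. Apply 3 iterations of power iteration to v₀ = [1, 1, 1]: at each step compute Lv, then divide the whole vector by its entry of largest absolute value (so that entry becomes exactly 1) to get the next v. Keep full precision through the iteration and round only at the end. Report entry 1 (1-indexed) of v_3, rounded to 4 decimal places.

0.6466

Lv0 = (15.00000, 20.00000, 10.00000); divide by 20.00000 → v1 = (0.75000, 1.00000, 0.50000)
Lv1 = (10.00000, 15.00000, 6.75000); divide by 15.00000 → v2 = (0.66667, 1.00000, 0.45000)
Lv2 = (9.15000, 14.15000, 6.36667); divide by 14.15000 → v3 = (0.64664, 1.00000, 0.44994)
Requested entry of v3: 2745/4245 = 0.6466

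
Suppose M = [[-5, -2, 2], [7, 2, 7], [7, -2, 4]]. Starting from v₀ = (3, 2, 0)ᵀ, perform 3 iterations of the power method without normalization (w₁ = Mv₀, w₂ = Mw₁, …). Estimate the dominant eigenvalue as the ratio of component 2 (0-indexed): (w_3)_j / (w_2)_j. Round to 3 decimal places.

-0.183

w1 = Mv₀ = (-19, 25, 17)
w2 = Mw1 = (79, 36, -115)
w3 = Mw2 = (-697, -180, 21)
Ratio at component: 21 / -115 = -0.183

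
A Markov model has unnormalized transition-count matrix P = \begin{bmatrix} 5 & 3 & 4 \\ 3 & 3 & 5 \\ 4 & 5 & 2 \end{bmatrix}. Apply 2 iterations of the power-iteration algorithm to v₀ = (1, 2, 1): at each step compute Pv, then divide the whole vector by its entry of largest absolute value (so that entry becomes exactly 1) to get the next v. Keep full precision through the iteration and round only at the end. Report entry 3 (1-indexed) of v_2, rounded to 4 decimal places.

0.8950

Pv0 = (15.00000, 14.00000, 16.00000); divide by 16.00000 → v1 = (0.93750, 0.87500, 1.00000)
Pv1 = (11.31250, 10.43750, 10.12500); divide by 11.31250 → v2 = (1.00000, 0.92265, 0.89503)
Requested entry of v2: 162/181 = 0.8950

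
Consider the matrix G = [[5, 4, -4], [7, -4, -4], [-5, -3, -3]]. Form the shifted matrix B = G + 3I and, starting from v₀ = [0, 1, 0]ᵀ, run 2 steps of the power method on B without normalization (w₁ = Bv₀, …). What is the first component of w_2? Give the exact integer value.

B = G + 3I has rows (8, 4, -4); (7, -1, -4); (-5, -3, 0)
w1 = Bv₀ = (8·0 + 4·1 + (-4)·0; 7·0 + (-1)·1 + (-4)·0; (-5)·0 + (-3)·1 + 0·0) = (4, -1, -3)
w2 = Bw1 = (8·4 + 4·(-1) + (-4)·(-3); 7·4 + (-1)·(-1) + (-4)·(-3); (-5)·4 + (-3)·(-1) + 0·(-3)) = (40, 41, -17)
Requested component of w2: 40

40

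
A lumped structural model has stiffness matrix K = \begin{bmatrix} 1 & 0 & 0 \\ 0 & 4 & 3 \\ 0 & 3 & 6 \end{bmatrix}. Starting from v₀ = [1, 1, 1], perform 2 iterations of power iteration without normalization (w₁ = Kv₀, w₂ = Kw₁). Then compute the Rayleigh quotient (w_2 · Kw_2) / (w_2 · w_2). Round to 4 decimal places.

λ ≈ 8.1610

w1 = Kv₀ = (1, 7, 9)
w2 = Kw1 = (1, 55, 75)
Kw2 = (1, 445, 615)
w2·Kw2 = 1·1 + 55·445 + 75·615 = 70601; w2·w2 = 1·1 + 55·55 + 75·75 = 8651
λ ≈ 70601/8651 = 8.1610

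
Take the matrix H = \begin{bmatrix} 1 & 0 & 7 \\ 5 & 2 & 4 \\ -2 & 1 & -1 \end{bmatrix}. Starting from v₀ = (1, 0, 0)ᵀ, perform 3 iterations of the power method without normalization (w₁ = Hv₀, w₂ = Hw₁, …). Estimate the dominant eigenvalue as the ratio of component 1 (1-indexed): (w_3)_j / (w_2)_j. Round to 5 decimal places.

-1.69231

w1 = Hv₀ = (1·1 + 0·0 + 7·0; 5·1 + 2·0 + 4·0; (-2)·1 + 1·0 + (-1)·0) = (1, 5, -2)
w2 = Hw1 = (1·1 + 0·5 + 7·(-2); 5·1 + 2·5 + 4·(-2); (-2)·1 + 1·5 + (-1)·(-2)) = (-13, 7, 5)
w3 = Hw2 = (22, -31, 28)
Ratio at component: 22 / -13 = -1.69231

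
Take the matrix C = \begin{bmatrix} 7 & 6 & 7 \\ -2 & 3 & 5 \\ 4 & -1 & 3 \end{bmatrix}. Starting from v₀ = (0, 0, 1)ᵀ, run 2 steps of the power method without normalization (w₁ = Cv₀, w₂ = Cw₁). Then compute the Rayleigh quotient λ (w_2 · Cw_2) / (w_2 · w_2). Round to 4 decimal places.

w1 = Cv₀ = (7·0 + 6·0 + 7·1; (-2)·0 + 3·0 + 5·1; 4·0 + (-1)·0 + 3·1) = (7, 5, 3)
w2 = Cw1 = (7·7 + 6·5 + 7·3; (-2)·7 + 3·5 + 5·3; 4·7 + (-1)·5 + 3·3) = (100, 16, 32)
Cw2 = (1020, 8, 480)
w2·Cw2 = 100·1020 + 16·8 + 32·480 = 117488; w2·w2 = 100·100 + 16·16 + 32·32 = 11280
λ ≈ 117488/11280 = 10.4156

10.4156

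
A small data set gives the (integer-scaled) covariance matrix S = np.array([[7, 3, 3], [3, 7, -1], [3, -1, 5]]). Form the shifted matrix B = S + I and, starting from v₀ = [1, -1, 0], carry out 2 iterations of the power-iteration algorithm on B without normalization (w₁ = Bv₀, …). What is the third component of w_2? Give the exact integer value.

44

B = S + I has rows (8, 3, 3); (3, 8, -1); (3, -1, 6)
w1 = Bv₀ = (8·1 + 3·(-1) + 3·0; 3·1 + 8·(-1) + (-1)·0; 3·1 + (-1)·(-1) + 6·0) = (5, -5, 4)
w2 = Bw1 = (8·5 + 3·(-5) + 3·4; 3·5 + 8·(-5) + (-1)·4; 3·5 + (-1)·(-5) + 6·4) = (37, -29, 44)
Requested component of w2: 44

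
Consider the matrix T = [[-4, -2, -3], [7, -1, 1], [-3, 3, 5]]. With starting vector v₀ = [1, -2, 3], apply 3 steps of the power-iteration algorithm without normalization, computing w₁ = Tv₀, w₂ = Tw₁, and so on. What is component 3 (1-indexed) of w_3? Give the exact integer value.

276

w1 = Tv₀ = ((-4)·1 + (-2)·(-2) + (-3)·3; 7·1 + (-1)·(-2) + 1·3; (-3)·1 + 3·(-2) + 5·3) = (-9, 12, 6)
w2 = Tw1 = ((-4)·(-9) + (-2)·12 + (-3)·6; 7·(-9) + (-1)·12 + 1·6; (-3)·(-9) + 3·12 + 5·6) = (-6, -69, 93)
w3 = Tw2 = (-117, 120, 276)
The requested component of w3 is 276.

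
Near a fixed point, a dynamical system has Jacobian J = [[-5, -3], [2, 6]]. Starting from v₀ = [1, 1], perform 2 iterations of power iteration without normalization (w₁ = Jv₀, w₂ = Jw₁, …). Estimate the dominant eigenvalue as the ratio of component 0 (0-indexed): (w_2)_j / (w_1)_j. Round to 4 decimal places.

w1 = Jv₀ = ((-5)·1 + (-3)·1; 2·1 + 6·1) = (-8, 8)
w2 = Jw1 = ((-5)·(-8) + (-3)·8; 2·(-8) + 6·8) = (16, 32)
Ratio at component: 16 / -8 = -2.0000

λ ≈ -2.0000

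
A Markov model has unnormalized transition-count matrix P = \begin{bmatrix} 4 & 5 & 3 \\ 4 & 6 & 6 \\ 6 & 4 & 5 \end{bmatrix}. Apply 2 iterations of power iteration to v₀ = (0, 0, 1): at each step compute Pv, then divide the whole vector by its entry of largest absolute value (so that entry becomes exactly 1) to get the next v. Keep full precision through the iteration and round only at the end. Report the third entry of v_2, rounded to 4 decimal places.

Pv0 = (3.00000, 6.00000, 5.00000); divide by 6.00000 → v1 = (0.50000, 1.00000, 0.83333)
Pv1 = (9.50000, 13.00000, 11.16667); divide by 13.00000 → v2 = (0.73077, 1.00000, 0.85897)
Requested entry of v2: 67/78 = 0.8590

0.8590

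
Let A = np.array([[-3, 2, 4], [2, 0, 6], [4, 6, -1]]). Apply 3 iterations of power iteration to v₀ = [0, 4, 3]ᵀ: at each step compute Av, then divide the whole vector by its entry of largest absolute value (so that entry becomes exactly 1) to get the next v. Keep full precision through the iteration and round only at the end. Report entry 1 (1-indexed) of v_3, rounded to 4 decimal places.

0.7308

Av0 = (20.00000, 18.00000, 21.00000); divide by 21.00000 → v1 = (0.95238, 0.85714, 1.00000)
Av1 = (2.85714, 7.90476, 7.95238); divide by 7.95238 → v2 = (0.35928, 0.99401, 1.00000)
Av2 = (4.91018, 6.71856, 6.40120); divide by 6.71856 → v3 = (0.73084, 1.00000, 0.95276)
Requested entry of v3: 820/1122 = 0.7308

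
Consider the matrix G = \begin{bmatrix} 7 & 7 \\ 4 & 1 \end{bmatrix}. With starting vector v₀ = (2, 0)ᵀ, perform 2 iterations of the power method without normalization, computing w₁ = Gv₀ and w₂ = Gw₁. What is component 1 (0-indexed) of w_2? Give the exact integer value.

w1 = Gv₀ = (7·2 + 7·0; 4·2 + 1·0) = (14, 8)
w2 = Gw1 = (7·14 + 7·8; 4·14 + 1·8) = (154, 64)
The requested component of w2 is 64.

64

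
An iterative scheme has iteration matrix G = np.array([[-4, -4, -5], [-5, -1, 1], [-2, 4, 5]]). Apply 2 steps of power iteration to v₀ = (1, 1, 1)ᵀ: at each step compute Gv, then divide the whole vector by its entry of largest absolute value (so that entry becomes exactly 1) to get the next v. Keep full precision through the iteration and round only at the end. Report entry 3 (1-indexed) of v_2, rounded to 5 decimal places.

0.53247

Gv0 = (-13.000000, -5.000000, 7.000000); divide by -13.000000 → v1 = (1.000000, 0.384615, -0.538462)
Gv1 = (-2.846154, -5.923077, -3.153846); divide by -5.923077 → v2 = (0.480519, 1.000000, 0.532468)
Requested entry of v2: 41/77 = 0.53247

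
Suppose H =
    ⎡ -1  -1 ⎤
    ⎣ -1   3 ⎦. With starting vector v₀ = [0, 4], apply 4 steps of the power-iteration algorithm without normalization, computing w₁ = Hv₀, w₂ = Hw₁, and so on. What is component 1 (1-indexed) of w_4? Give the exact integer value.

-96

w1 = Hv₀ = ((-1)·0 + (-1)·4; (-1)·0 + 3·4) = (-4, 12)
w2 = Hw1 = ((-1)·(-4) + (-1)·12; (-1)·(-4) + 3·12) = (-8, 40)
w3 = Hw2 = (-32, 128)
w4 = Hw3 = (-96, 416)
The requested component of w4 is -96.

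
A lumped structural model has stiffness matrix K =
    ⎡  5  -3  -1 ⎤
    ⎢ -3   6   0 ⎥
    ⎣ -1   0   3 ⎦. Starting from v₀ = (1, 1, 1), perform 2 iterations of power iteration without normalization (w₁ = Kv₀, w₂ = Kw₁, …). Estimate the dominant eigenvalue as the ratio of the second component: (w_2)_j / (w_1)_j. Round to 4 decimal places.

5.0000

w1 = Kv₀ = (5·1 + (-3)·1 + (-1)·1; (-3)·1 + 6·1 + 0·1; (-1)·1 + 0·1 + 3·1) = (1, 3, 2)
w2 = Kw1 = (5·1 + (-3)·3 + (-1)·2; (-3)·1 + 6·3 + 0·2; (-1)·1 + 0·3 + 3·2) = (-6, 15, 5)
Ratio at component: 15 / 3 = 5.0000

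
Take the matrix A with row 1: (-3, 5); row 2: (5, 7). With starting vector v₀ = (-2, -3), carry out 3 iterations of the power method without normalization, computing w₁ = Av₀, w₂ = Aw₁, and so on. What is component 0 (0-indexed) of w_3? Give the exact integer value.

-926

w1 = Av₀ = ((-3)·(-2) + 5·(-3); 5·(-2) + 7·(-3)) = (-9, -31)
w2 = Aw1 = ((-3)·(-9) + 5·(-31); 5·(-9) + 7·(-31)) = (-128, -262)
w3 = Aw2 = (-926, -2474)
The requested component of w3 is -926.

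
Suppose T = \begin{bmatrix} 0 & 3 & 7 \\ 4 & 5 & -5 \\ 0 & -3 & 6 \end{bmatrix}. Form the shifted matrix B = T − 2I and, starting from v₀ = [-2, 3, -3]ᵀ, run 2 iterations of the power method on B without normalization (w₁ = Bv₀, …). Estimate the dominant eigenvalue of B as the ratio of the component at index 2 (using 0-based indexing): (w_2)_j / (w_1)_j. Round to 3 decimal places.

μ ≈ 6.286

B = T − 2I has rows (-2, 3, 7); (4, 3, -5); (0, -3, 4)
w1 = Bv₀ = ((-2)·(-2) + 3·3 + 7·(-3); 4·(-2) + 3·3 + (-5)·(-3); 0·(-2) + (-3)·3 + 4·(-3)) = (-8, 16, -21)
w2 = Bw1 = ((-2)·(-8) + 3·16 + 7·(-21); 4·(-8) + 3·16 + (-5)·(-21); 0·(-8) + (-3)·16 + 4·(-21)) = (-83, 121, -132)
Ratio: -132/-21 = 6.286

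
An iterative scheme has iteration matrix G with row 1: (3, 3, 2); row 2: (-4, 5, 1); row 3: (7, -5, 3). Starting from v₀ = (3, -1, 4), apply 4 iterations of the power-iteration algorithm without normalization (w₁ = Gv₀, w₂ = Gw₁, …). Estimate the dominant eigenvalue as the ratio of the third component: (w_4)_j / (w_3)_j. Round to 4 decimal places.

w1 = Gv₀ = (3·3 + 3·(-1) + 2·4; (-4)·3 + 5·(-1) + 1·4; 7·3 + (-5)·(-1) + 3·4) = (14, -13, 38)
w2 = Gw1 = (3·14 + 3·(-13) + 2·38; (-4)·14 + 5·(-13) + 1·38; 7·14 + (-5)·(-13) + 3·38) = (79, -83, 277)
w3 = Gw2 = (542, -454, 1799)
w4 = Gw3 = (3862, -2639, 11461)
Ratio at component: 11461 / 1799 = 6.3708

λ ≈ 6.3708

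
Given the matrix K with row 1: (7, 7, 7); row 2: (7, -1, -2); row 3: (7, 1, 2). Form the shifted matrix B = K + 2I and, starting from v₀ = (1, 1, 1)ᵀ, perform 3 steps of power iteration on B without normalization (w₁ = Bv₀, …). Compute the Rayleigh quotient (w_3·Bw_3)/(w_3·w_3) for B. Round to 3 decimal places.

B = K + 2I has rows (9, 7, 7); (7, 1, -2); (7, 1, 4)
w1 = Bv₀ = (9·1 + 7·1 + 7·1; 7·1 + 1·1 + (-2)·1; 7·1 + 1·1 + 4·1) = (23, 6, 12)
w2 = Bw1 = (9·23 + 7·6 + 7·12; 7·23 + 1·6 + (-2)·12; 7·23 + 1·6 + 4·12) = (333, 143, 215)
w3 = Bw2 = (5503, 2044, 3334)
Bw3 = (87173, 33897, 53901)
w3·Bw3 = 728704421; w3·w3 = 45576501; μ ≈ 728704421/45576501 = 15.989

μ ≈ 15.989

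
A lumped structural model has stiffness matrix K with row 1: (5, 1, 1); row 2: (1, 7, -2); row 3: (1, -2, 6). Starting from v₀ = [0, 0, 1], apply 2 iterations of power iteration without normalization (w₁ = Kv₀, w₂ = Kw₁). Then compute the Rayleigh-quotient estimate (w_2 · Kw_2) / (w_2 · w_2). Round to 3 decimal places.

8.066

w1 = Kv₀ = (5·0 + 1·0 + 1·1; 1·0 + 7·0 + (-2)·1; 1·0 + (-2)·0 + 6·1) = (1, -2, 6)
w2 = Kw1 = (5·1 + 1·(-2) + 1·6; 1·1 + 7·(-2) + (-2)·6; 1·1 + (-2)·(-2) + 6·6) = (9, -25, 41)
Kw2 = (61, -248, 305)
w2·Kw2 = 9·61 + (-25)·(-248) + 41·305 = 19254; w2·w2 = 9·9 + (-25)·(-25) + 41·41 = 2387
λ ≈ 19254/2387 = 8.066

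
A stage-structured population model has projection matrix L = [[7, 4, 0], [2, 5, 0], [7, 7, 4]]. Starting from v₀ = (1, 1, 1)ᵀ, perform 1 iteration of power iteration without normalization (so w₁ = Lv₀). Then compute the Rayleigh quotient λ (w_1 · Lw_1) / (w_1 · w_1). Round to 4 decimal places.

10.3603

w1 = Lv₀ = (11, 7, 18)
Lw1 = (105, 57, 198)
w1·Lw1 = 11·105 + 7·57 + 18·198 = 5118; w1·w1 = 11·11 + 7·7 + 18·18 = 494
λ ≈ 5118/494 = 10.3603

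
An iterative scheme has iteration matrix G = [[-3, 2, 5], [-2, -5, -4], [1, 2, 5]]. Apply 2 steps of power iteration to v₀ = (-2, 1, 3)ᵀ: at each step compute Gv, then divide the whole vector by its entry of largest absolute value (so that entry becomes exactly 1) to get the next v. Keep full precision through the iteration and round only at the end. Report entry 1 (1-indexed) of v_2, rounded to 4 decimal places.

-0.2778

Gv0 = (23.00000, -13.00000, 15.00000); divide by 23.00000 → v1 = (1.00000, -0.56522, 0.65217)
Gv1 = (-0.86957, -1.78261, 3.13043); divide by 3.13043 → v2 = (-0.27778, -0.56944, 1.00000)
Requested entry of v2: -20/72 = -0.2778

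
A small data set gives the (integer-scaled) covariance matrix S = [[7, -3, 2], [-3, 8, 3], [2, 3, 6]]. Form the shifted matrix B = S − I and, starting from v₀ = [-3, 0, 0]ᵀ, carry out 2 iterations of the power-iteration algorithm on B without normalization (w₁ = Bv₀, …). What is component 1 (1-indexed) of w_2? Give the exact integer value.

B = S − I has rows (6, -3, 2); (-3, 7, 3); (2, 3, 5)
w1 = Bv₀ = (6·(-3) + (-3)·0 + 2·0; (-3)·(-3) + 7·0 + 3·0; 2·(-3) + 3·0 + 5·0) = (-18, 9, -6)
w2 = Bw1 = (6·(-18) + (-3)·9 + 2·(-6); (-3)·(-18) + 7·9 + 3·(-6); 2·(-18) + 3·9 + 5·(-6)) = (-147, 99, -39)
Requested component of w2: -147

-147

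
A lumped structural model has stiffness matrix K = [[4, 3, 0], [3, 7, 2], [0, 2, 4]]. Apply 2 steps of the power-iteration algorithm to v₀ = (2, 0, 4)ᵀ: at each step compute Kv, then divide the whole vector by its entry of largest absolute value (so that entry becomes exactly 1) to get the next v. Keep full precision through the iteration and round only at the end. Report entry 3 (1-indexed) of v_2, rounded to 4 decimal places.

Kv0 = (8.00000, 14.00000, 16.00000); divide by 16.00000 → v1 = (0.50000, 0.87500, 1.00000)
Kv1 = (4.62500, 9.62500, 5.75000); divide by 9.62500 → v2 = (0.48052, 1.00000, 0.59740)
Requested entry of v2: 92/154 = 0.5974

0.5974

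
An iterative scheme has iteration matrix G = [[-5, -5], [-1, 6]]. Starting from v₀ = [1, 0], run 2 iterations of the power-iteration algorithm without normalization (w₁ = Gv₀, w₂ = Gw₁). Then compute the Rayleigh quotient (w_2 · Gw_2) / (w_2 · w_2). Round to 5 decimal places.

-4.78801

w1 = Gv₀ = ((-5)·1 + (-5)·0; (-1)·1 + 6·0) = (-5, -1)
w2 = Gw1 = ((-5)·(-5) + (-5)·(-1); (-1)·(-5) + 6·(-1)) = (30, -1)
Gw2 = (-145, -36)
w2·Gw2 = 30·(-145) + (-1)·(-36) = -4314; w2·w2 = 30·30 + (-1)·(-1) = 901
λ ≈ -4314/901 = -4.78801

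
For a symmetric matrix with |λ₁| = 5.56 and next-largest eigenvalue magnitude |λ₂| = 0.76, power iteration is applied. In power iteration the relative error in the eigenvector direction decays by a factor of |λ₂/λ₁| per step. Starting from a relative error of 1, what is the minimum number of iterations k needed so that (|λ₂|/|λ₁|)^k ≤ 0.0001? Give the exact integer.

|λ₂/λ₁| = 0.76/5.56 = 0.13669
Need k ≥ ln(0.0001) / ln(0.13669) = -9.2103 / -1.9900 ≈ 4.628
Smallest integer k satisfying the bound: 5

5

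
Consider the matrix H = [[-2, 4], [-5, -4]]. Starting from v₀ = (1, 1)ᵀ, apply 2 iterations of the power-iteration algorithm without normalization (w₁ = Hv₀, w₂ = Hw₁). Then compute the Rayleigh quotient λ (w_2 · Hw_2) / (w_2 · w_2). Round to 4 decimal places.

-2.1371

w1 = Hv₀ = (2, -9)
w2 = Hw1 = (-40, 26)
Hw2 = (184, 96)
w2·Hw2 = (-40)·184 + 26·96 = -4864; w2·w2 = (-40)·(-40) + 26·26 = 2276
λ ≈ -4864/2276 = -2.1371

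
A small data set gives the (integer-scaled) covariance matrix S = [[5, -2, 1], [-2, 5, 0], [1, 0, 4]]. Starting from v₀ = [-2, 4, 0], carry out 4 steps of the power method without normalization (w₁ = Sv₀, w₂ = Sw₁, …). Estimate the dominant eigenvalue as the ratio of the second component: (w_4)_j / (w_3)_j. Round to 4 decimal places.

6.9585

w1 = Sv₀ = (-18, 24, -2)
w2 = Sw1 = (-140, 156, -26)
w3 = Sw2 = (-1038, 1060, -244)
w4 = Sw3 = (-7554, 7376, -2014)
Ratio at component: 7376 / 1060 = 6.9585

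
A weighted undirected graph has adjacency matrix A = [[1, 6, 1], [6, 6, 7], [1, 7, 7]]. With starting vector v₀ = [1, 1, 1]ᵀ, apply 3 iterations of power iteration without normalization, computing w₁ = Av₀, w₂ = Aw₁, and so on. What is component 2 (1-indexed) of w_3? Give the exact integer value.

4146

w1 = Av₀ = (8, 19, 15)
w2 = Aw1 = (137, 267, 246)
w3 = Aw2 = (1985, 4146, 3728)
The requested component of w3 is 4146.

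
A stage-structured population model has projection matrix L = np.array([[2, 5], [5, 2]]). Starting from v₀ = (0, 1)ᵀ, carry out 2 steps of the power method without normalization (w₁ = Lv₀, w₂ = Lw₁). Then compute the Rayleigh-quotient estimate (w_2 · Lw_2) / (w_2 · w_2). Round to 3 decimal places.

6.674

w1 = Lv₀ = (2·0 + 5·1; 5·0 + 2·1) = (5, 2)
w2 = Lw1 = (2·5 + 5·2; 5·5 + 2·2) = (20, 29)
Lw2 = (185, 158)
w2·Lw2 = 20·185 + 29·158 = 8282; w2·w2 = 20·20 + 29·29 = 1241
λ ≈ 8282/1241 = 6.674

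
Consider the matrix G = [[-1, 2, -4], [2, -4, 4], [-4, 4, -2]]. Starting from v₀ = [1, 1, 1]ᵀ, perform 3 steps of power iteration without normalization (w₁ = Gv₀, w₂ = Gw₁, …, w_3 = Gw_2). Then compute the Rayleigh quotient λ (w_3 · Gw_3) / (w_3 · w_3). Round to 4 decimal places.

w1 = Gv₀ = ((-1)·1 + 2·1 + (-4)·1; 2·1 + (-4)·1 + 4·1; (-4)·1 + 4·1 + (-2)·1) = (-3, 2, -2)
w2 = Gw1 = ((-1)·(-3) + 2·2 + (-4)·(-2); 2·(-3) + (-4)·2 + 4·(-2); (-4)·(-3) + 4·2 + (-2)·(-2)) = (15, -22, 24)
w3 = Gw2 = (-155, 214, -196)
Gw3 = (1367, -1950, 1868)
w3·Gw3 = (-155)·1367 + 214·(-1950) + (-196)·1868 = -995313; w3·w3 = (-155)·(-155) + 214·214 + (-196)·(-196) = 108237
λ ≈ -995313/108237 = -9.1957

-9.1957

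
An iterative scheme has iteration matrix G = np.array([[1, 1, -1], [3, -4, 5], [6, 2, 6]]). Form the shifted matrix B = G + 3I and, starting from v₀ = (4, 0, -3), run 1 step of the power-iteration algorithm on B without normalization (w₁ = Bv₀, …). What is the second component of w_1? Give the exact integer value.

-3

B = G + 3I has rows (4, 1, -1); (3, -1, 5); (6, 2, 9)
w1 = Bv₀ = (4·4 + 1·0 + (-1)·(-3); 3·4 + (-1)·0 + 5·(-3); 6·4 + 2·0 + 9·(-3)) = (19, -3, -3)
Requested component of w1: -3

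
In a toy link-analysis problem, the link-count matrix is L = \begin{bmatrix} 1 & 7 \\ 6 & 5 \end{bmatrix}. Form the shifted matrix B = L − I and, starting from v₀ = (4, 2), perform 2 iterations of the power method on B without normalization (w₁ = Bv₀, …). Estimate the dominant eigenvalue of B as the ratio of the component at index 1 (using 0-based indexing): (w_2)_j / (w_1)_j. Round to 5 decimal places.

B = L − I has rows (0, 7); (6, 4)
w1 = Bv₀ = (0·4 + 7·2; 6·4 + 4·2) = (14, 32)
w2 = Bw1 = (0·14 + 7·32; 6·14 + 4·32) = (224, 212)
Ratio: 212/32 = 6.62500

μ ≈ 6.62500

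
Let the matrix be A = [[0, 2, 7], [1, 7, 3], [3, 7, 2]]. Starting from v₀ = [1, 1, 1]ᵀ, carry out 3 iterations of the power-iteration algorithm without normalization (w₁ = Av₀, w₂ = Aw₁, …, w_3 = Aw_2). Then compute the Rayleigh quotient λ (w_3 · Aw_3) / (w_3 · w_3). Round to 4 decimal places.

w1 = Av₀ = (0·1 + 2·1 + 7·1; 1·1 + 7·1 + 3·1; 3·1 + 7·1 + 2·1) = (9, 11, 12)
w2 = Aw1 = (0·9 + 2·11 + 7·12; 1·9 + 7·11 + 3·12; 3·9 + 7·11 + 2·12) = (106, 122, 128)
w3 = Aw2 = (1140, 1344, 1428)
Aw3 = (12684, 14832, 15684)
w3·Aw3 = 1140·12684 + 1344·14832 + 1428·15684 = 56790720; w3·w3 = 1140·1140 + 1344·1344 + 1428·1428 = 5145120
λ ≈ 56790720/5145120 = 11.0378

λ ≈ 11.0378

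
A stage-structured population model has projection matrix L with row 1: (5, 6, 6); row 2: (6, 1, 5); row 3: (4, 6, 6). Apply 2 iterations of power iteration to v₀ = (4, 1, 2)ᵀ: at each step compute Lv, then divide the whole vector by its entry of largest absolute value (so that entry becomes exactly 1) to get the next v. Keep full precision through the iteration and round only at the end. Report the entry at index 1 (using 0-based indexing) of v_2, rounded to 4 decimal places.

0.7169

Lv0 = (38.00000, 35.00000, 34.00000); divide by 38.00000 → v1 = (1.00000, 0.92105, 0.89474)
Lv1 = (15.89474, 11.39474, 14.89474); divide by 15.89474 → v2 = (1.00000, 0.71689, 0.93709)
Requested entry of v2: 433/604 = 0.7169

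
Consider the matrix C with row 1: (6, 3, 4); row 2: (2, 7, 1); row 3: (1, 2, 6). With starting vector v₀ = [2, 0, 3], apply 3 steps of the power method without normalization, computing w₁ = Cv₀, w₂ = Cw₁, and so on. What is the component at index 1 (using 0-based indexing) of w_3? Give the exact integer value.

w1 = Cv₀ = (6·2 + 3·0 + 4·3; 2·2 + 7·0 + 1·3; 1·2 + 2·0 + 6·3) = (24, 7, 20)
w2 = Cw1 = (6·24 + 3·7 + 4·20; 2·24 + 7·7 + 1·20; 1·24 + 2·7 + 6·20) = (245, 117, 158)
w3 = Cw2 = (2453, 1467, 1427)
The requested component of w3 is 1467.

1467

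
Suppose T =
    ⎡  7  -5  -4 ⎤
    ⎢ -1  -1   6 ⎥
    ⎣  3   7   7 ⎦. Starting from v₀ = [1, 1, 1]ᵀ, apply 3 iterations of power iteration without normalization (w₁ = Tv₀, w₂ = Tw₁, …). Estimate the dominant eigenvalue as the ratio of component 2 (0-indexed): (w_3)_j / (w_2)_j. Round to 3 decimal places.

λ ≈ 9.794

w1 = Tv₀ = (-2, 4, 17)
w2 = Tw1 = (-102, 100, 141)
w3 = Tw2 = (-1778, 848, 1381)
Ratio at component: 1381 / 141 = 9.794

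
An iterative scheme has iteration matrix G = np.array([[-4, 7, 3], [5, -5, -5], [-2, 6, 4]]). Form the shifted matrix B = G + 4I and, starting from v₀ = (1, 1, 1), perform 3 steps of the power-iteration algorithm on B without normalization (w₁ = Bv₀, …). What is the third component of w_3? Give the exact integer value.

448

B = G + 4I has rows (0, 7, 3); (5, -1, -5); (-2, 6, 8)
w1 = Bv₀ = (0·1 + 7·1 + 3·1; 5·1 + (-1)·1 + (-5)·1; (-2)·1 + 6·1 + 8·1) = (10, -1, 12)
w2 = Bw1 = (0·10 + 7·(-1) + 3·12; 5·10 + (-1)·(-1) + (-5)·12; (-2)·10 + 6·(-1) + 8·12) = (29, -9, 70)
w3 = Bw2 = (147, -196, 448)
Requested component of w3: 448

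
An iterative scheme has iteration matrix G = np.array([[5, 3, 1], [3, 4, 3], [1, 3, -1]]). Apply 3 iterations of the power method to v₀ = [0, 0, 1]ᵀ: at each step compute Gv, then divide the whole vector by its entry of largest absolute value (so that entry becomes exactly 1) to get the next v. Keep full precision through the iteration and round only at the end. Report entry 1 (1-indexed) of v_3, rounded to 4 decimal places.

Gv0 = (1.00000, 3.00000, -1.00000); divide by 3.00000 → v1 = (0.33333, 1.00000, -0.33333)
Gv1 = (4.33333, 4.00000, 3.66667); divide by 4.33333 → v2 = (1.00000, 0.92308, 0.84615)
Gv2 = (8.61538, 9.23077, 2.92308); divide by 9.23077 → v3 = (0.93333, 1.00000, 0.31667)
Requested entry of v3: 112/120 = 0.9333

0.9333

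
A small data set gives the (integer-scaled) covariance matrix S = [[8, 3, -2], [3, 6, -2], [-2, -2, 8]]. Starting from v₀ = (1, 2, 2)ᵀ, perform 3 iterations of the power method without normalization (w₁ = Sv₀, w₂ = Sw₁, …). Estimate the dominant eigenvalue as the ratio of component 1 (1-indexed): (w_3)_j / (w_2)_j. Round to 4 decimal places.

w1 = Sv₀ = (8·1 + 3·2 + (-2)·2; 3·1 + 6·2 + (-2)·2; (-2)·1 + (-2)·2 + 8·2) = (10, 11, 10)
w2 = Sw1 = (8·10 + 3·11 + (-2)·10; 3·10 + 6·11 + (-2)·10; (-2)·10 + (-2)·11 + 8·10) = (93, 76, 38)
w3 = Sw2 = (896, 659, -34)
Ratio at component: 896 / 93 = 9.6344

9.6344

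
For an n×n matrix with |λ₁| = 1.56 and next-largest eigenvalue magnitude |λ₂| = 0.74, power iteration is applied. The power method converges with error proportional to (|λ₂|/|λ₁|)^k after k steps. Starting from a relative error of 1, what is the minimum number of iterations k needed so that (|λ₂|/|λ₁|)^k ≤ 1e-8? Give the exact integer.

25

|λ₂/λ₁| = 0.74/1.56 = 0.47436
Need k ≥ ln(1e-8) / ln(0.47436) = -18.4207 / -0.7458 ≈ 24.700
Smallest integer k satisfying the bound: 25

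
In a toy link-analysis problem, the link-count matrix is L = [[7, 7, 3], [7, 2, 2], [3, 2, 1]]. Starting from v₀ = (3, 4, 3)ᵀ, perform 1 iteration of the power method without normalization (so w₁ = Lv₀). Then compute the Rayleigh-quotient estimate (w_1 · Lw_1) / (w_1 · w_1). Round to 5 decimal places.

w1 = Lv₀ = (58, 35, 20)
Lw1 = (711, 516, 264)
w1·Lw1 = 58·711 + 35·516 + 20·264 = 64578; w1·w1 = 58·58 + 35·35 + 20·20 = 4989
λ ≈ 64578/4989 = 12.94408

12.94408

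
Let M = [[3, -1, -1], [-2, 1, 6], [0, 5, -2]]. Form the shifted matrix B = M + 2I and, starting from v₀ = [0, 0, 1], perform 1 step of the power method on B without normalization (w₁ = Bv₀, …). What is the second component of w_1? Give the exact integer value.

B = M + 2I has rows (5, -1, -1); (-2, 3, 6); (0, 5, 0)
w1 = Bv₀ = (5·0 + (-1)·0 + (-1)·1; (-2)·0 + 3·0 + 6·1; 0·0 + 5·0 + 0·1) = (-1, 6, 0)
Requested component of w1: 6

6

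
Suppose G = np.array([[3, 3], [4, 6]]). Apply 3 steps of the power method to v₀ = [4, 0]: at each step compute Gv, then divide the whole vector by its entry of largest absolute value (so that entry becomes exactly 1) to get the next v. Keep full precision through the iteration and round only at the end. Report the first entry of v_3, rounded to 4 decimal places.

0.5700

Gv0 = (12.00000, 16.00000); divide by 16.00000 → v1 = (0.75000, 1.00000)
Gv1 = (5.25000, 9.00000); divide by 9.00000 → v2 = (0.58333, 1.00000)
Gv2 = (4.75000, 8.33333); divide by 8.33333 → v3 = (0.57000, 1.00000)
Requested entry of v3: 684/1200 = 0.5700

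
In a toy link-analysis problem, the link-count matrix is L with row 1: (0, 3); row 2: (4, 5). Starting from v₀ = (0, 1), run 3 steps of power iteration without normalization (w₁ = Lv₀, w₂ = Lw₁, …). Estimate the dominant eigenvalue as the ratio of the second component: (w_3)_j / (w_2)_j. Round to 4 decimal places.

w1 = Lv₀ = (0·0 + 3·1; 4·0 + 5·1) = (3, 5)
w2 = Lw1 = (0·3 + 3·5; 4·3 + 5·5) = (15, 37)
w3 = Lw2 = (111, 245)
Ratio at component: 245 / 37 = 6.6216

6.6216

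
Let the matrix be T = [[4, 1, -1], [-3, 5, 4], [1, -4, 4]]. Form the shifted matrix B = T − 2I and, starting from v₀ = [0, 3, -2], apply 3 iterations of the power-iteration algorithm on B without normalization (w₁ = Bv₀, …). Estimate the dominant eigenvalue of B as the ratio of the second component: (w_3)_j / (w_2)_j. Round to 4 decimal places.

B = T − 2I has rows (2, 1, -1); (-3, 3, 4); (1, -4, 2)
w1 = Bv₀ = (2·0 + 1·3 + (-1)·(-2); (-3)·0 + 3·3 + 4·(-2); 1·0 + (-4)·3 + 2·(-2)) = (5, 1, -16)
w2 = Bw1 = (2·5 + 1·1 + (-1)·(-16); (-3)·5 + 3·1 + 4·(-16); 1·5 + (-4)·1 + 2·(-16)) = (27, -76, -31)
w3 = Bw2 = (9, -433, 269)
Ratio: -433/-76 = 5.6974

5.6974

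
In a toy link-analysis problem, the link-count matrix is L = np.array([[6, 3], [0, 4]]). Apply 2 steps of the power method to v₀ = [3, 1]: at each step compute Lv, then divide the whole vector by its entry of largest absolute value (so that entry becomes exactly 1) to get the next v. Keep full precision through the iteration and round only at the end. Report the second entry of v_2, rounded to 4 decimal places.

0.1159

Lv0 = (21.00000, 4.00000); divide by 21.00000 → v1 = (1.00000, 0.19048)
Lv1 = (6.57143, 0.76190); divide by 6.57143 → v2 = (1.00000, 0.11594)
Requested entry of v2: 16/138 = 0.1159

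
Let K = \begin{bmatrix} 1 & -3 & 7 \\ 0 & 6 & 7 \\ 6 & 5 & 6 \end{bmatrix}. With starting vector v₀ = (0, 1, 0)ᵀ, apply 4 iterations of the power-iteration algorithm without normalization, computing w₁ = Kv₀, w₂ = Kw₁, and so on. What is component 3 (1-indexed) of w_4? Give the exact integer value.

8316

w1 = Kv₀ = (1·0 + (-3)·1 + 7·0; 0·0 + 6·1 + 7·0; 6·0 + 5·1 + 6·0) = (-3, 6, 5)
w2 = Kw1 = (1·(-3) + (-3)·6 + 7·5; 0·(-3) + 6·6 + 7·5; 6·(-3) + 5·6 + 6·5) = (14, 71, 42)
w3 = Kw2 = (95, 720, 691)
w4 = Kw3 = (2772, 9157, 8316)
The requested component of w4 is 8316.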